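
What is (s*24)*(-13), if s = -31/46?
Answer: 4836/23 ≈ 210.26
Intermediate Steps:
s = -31/46 (s = -31*1/46 = -31/46 ≈ -0.67391)
(s*24)*(-13) = -31/46*24*(-13) = -372/23*(-13) = 4836/23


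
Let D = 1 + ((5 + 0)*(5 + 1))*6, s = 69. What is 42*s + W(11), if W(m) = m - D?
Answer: 2728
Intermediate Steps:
D = 181 (D = 1 + (5*6)*6 = 1 + 30*6 = 1 + 180 = 181)
W(m) = -181 + m (W(m) = m - 1*181 = m - 181 = -181 + m)
42*s + W(11) = 42*69 + (-181 + 11) = 2898 - 170 = 2728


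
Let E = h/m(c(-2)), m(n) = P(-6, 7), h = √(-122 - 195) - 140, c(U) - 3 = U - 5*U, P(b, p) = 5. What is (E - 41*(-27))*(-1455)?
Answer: -1569945 - 291*I*√317 ≈ -1.5699e+6 - 5181.1*I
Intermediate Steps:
c(U) = 3 - 4*U (c(U) = 3 + (U - 5*U) = 3 - 4*U)
h = -140 + I*√317 (h = √(-317) - 140 = I*√317 - 140 = -140 + I*√317 ≈ -140.0 + 17.805*I)
m(n) = 5
E = -28 + I*√317/5 (E = (-140 + I*√317)/5 = (-140 + I*√317)*(⅕) = -28 + I*√317/5 ≈ -28.0 + 3.5609*I)
(E - 41*(-27))*(-1455) = ((-28 + I*√317/5) - 41*(-27))*(-1455) = ((-28 + I*√317/5) + 1107)*(-1455) = (1079 + I*√317/5)*(-1455) = -1569945 - 291*I*√317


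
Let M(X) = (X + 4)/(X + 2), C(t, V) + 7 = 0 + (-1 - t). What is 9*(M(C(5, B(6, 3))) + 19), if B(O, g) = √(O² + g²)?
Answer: 1962/11 ≈ 178.36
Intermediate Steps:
C(t, V) = -8 - t (C(t, V) = -7 + (0 + (-1 - t)) = -7 + (-1 - t) = -8 - t)
M(X) = (4 + X)/(2 + X)
9*(M(C(5, B(6, 3))) + 19) = 9*((4 + (-8 - 1*5))/(2 + (-8 - 1*5)) + 19) = 9*((4 + (-8 - 5))/(2 + (-8 - 5)) + 19) = 9*((4 - 13)/(2 - 13) + 19) = 9*(-9/(-11) + 19) = 9*(-1/11*(-9) + 19) = 9*(9/11 + 19) = 9*(218/11) = 1962/11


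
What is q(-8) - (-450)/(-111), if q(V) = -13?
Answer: -631/37 ≈ -17.054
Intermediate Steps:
q(-8) - (-450)/(-111) = -13 - (-450)/(-111) = -13 - (-450)*(-1)/111 = -13 - 1*150/37 = -13 - 150/37 = -631/37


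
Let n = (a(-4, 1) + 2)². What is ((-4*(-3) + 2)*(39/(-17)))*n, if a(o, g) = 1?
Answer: -4914/17 ≈ -289.06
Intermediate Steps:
n = 9 (n = (1 + 2)² = 3² = 9)
((-4*(-3) + 2)*(39/(-17)))*n = ((-4*(-3) + 2)*(39/(-17)))*9 = ((12 + 2)*(39*(-1/17)))*9 = (14*(-39/17))*9 = -546/17*9 = -4914/17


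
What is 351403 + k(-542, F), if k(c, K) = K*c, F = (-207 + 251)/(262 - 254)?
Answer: 348422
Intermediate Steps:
F = 11/2 (F = 44/8 = 44*(⅛) = 11/2 ≈ 5.5000)
351403 + k(-542, F) = 351403 + (11/2)*(-542) = 351403 - 2981 = 348422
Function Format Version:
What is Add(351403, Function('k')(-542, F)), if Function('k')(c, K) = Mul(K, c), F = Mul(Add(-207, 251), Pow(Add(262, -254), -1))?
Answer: 348422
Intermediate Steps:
F = Rational(11, 2) (F = Mul(44, Pow(8, -1)) = Mul(44, Rational(1, 8)) = Rational(11, 2) ≈ 5.5000)
Add(351403, Function('k')(-542, F)) = Add(351403, Mul(Rational(11, 2), -542)) = Add(351403, -2981) = 348422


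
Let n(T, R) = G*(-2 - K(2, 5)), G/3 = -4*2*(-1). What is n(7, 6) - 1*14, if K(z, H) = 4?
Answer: -158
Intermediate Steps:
G = 24 (G = 3*(-4*2*(-1)) = 3*(-8*(-1)) = 3*8 = 24)
n(T, R) = -144 (n(T, R) = 24*(-2 - 1*4) = 24*(-2 - 4) = 24*(-6) = -144)
n(7, 6) - 1*14 = -144 - 1*14 = -144 - 14 = -158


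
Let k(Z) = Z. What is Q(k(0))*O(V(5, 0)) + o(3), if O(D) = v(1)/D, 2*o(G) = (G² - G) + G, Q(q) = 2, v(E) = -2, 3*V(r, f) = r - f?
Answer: 21/10 ≈ 2.1000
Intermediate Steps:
V(r, f) = -f/3 + r/3 (V(r, f) = (r - f)/3 = -f/3 + r/3)
o(G) = G²/2 (o(G) = ((G² - G) + G)/2 = G²/2)
O(D) = -2/D
Q(k(0))*O(V(5, 0)) + o(3) = 2*(-2/(-⅓*0 + (⅓)*5)) + (½)*3² = 2*(-2/(0 + 5/3)) + (½)*9 = 2*(-2/5/3) + 9/2 = 2*(-2*⅗) + 9/2 = 2*(-6/5) + 9/2 = -12/5 + 9/2 = 21/10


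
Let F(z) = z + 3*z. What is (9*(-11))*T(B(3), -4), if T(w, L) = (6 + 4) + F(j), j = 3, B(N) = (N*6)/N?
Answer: -2178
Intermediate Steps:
B(N) = 6 (B(N) = (6*N)/N = 6)
F(z) = 4*z
T(w, L) = 22 (T(w, L) = (6 + 4) + 4*3 = 10 + 12 = 22)
(9*(-11))*T(B(3), -4) = (9*(-11))*22 = -99*22 = -2178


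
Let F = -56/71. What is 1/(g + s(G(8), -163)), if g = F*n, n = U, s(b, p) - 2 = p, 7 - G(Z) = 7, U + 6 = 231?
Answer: -71/24031 ≈ -0.0029545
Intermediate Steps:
U = 225 (U = -6 + 231 = 225)
G(Z) = 0 (G(Z) = 7 - 1*7 = 7 - 7 = 0)
s(b, p) = 2 + p
n = 225
F = -56/71 (F = -56*1/71 = -56/71 ≈ -0.78873)
g = -12600/71 (g = -56/71*225 = -12600/71 ≈ -177.46)
1/(g + s(G(8), -163)) = 1/(-12600/71 + (2 - 163)) = 1/(-12600/71 - 161) = 1/(-24031/71) = -71/24031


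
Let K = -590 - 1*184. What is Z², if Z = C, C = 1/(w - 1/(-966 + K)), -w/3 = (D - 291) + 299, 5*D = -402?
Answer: 3027600/142830329041 ≈ 2.1197e-5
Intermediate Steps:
D = -402/5 (D = (⅕)*(-402) = -402/5 ≈ -80.400)
K = -774 (K = -590 - 184 = -774)
w = 1086/5 (w = -3*((-402/5 - 291) + 299) = -3*(-1857/5 + 299) = -3*(-362/5) = 1086/5 ≈ 217.20)
C = 1740/377929 (C = 1/(1086/5 - 1/(-966 - 774)) = 1/(1086/5 - 1/(-1740)) = 1/(1086/5 - 1*(-1/1740)) = 1/(1086/5 + 1/1740) = 1/(377929/1740) = 1740/377929 ≈ 0.0046040)
Z = 1740/377929 ≈ 0.0046040
Z² = (1740/377929)² = 3027600/142830329041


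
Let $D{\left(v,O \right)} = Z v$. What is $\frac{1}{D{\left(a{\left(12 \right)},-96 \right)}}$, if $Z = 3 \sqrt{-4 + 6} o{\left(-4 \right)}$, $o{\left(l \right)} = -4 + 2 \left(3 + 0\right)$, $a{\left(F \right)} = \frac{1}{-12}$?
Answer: $- \sqrt{2} \approx -1.4142$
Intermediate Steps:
$a{\left(F \right)} = - \frac{1}{12}$
$o{\left(l \right)} = 2$ ($o{\left(l \right)} = -4 + 2 \cdot 3 = -4 + 6 = 2$)
$Z = 6 \sqrt{2}$ ($Z = 3 \sqrt{-4 + 6} \cdot 2 = 3 \sqrt{2} \cdot 2 = 6 \sqrt{2} \approx 8.4853$)
$D{\left(v,O \right)} = 6 v \sqrt{2}$ ($D{\left(v,O \right)} = 6 \sqrt{2} v = 6 v \sqrt{2}$)
$\frac{1}{D{\left(a{\left(12 \right)},-96 \right)}} = \frac{1}{6 \left(- \frac{1}{12}\right) \sqrt{2}} = \frac{1}{\left(- \frac{1}{2}\right) \sqrt{2}} = - \sqrt{2}$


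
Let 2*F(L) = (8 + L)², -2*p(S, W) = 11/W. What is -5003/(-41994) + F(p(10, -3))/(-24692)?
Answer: 486015131/4147663392 ≈ 0.11718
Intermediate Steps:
p(S, W) = -11/(2*W)
F(L) = (8 + L)²/2
-5003/(-41994) + F(p(10, -3))/(-24692) = -5003/(-41994) + ((8 - 11/2/(-3))²/2)/(-24692) = -5003*(-1/41994) + ((8 - 11/2*(-⅓))²/2)*(-1/24692) = 5003/41994 + ((8 + 11/6)²/2)*(-1/24692) = 5003/41994 + ((59/6)²/2)*(-1/24692) = 5003/41994 + ((½)*(3481/36))*(-1/24692) = 5003/41994 + (3481/72)*(-1/24692) = 5003/41994 - 3481/1777824 = 486015131/4147663392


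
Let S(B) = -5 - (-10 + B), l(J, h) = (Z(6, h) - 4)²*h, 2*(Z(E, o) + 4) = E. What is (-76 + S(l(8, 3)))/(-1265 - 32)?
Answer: 146/1297 ≈ 0.11257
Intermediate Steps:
Z(E, o) = -4 + E/2
l(J, h) = 25*h (l(J, h) = ((-4 + (½)*6) - 4)²*h = ((-4 + 3) - 4)²*h = (-1 - 4)²*h = (-5)²*h = 25*h)
S(B) = 5 - B (S(B) = -5 + (10 - B) = 5 - B)
(-76 + S(l(8, 3)))/(-1265 - 32) = (-76 + (5 - 25*3))/(-1265 - 32) = (-76 + (5 - 1*75))/(-1297) = (-76 + (5 - 75))*(-1/1297) = (-76 - 70)*(-1/1297) = -146*(-1/1297) = 146/1297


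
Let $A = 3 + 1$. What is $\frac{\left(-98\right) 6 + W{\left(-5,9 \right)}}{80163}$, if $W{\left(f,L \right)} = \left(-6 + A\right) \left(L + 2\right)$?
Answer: $- \frac{610}{80163} \approx -0.0076095$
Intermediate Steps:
$A = 4$
$W{\left(f,L \right)} = -4 - 2 L$ ($W{\left(f,L \right)} = \left(-6 + 4\right) \left(L + 2\right) = - 2 \left(2 + L\right) = -4 - 2 L$)
$\frac{\left(-98\right) 6 + W{\left(-5,9 \right)}}{80163} = \frac{\left(-98\right) 6 - 22}{80163} = \left(-588 - 22\right) \frac{1}{80163} = \left(-610\right) \frac{1}{80163} = - \frac{610}{80163}$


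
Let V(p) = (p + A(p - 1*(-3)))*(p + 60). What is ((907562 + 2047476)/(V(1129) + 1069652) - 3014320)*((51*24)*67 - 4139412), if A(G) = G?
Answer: 45961275741252758328/3757981 ≈ 1.2230e+13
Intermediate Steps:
V(p) = (3 + 2*p)*(60 + p) (V(p) = (p + (p - 1*(-3)))*(p + 60) = (p + (p + 3))*(60 + p) = (p + (3 + p))*(60 + p) = (3 + 2*p)*(60 + p))
((907562 + 2047476)/(V(1129) + 1069652) - 3014320)*((51*24)*67 - 4139412) = ((907562 + 2047476)/((180 + 2*1129² + 123*1129) + 1069652) - 3014320)*((51*24)*67 - 4139412) = (2955038/((180 + 2*1274641 + 138867) + 1069652) - 3014320)*(1224*67 - 4139412) = (2955038/((180 + 2549282 + 138867) + 1069652) - 3014320)*(82008 - 4139412) = (2955038/(2688329 + 1069652) - 3014320)*(-4057404) = (2955038/3757981 - 3014320)*(-4057404) = -11327754332882/3757981*(-4057404) = 45961275741252758328/3757981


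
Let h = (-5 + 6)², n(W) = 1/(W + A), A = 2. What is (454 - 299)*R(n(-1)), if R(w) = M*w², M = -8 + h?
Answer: -1085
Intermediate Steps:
n(W) = 1/(2 + W) (n(W) = 1/(W + 2) = 1/(2 + W))
h = 1 (h = 1² = 1)
M = -7 (M = -8 + 1 = -7)
R(w) = -7*w²
(454 - 299)*R(n(-1)) = (454 - 299)*(-7/(2 - 1)²) = 155*(-7*(1/1)²) = 155*(-7*1²) = 155*(-7*1) = 155*(-7) = -1085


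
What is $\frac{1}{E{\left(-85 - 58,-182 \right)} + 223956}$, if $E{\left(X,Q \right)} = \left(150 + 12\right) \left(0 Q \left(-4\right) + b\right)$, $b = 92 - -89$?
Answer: $\frac{1}{253278} \approx 3.9482 \cdot 10^{-6}$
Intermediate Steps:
$b = 181$ ($b = 92 + 89 = 181$)
$E{\left(X,Q \right)} = 29322$ ($E{\left(X,Q \right)} = \left(150 + 12\right) \left(0 Q \left(-4\right) + 181\right) = 162 \left(0 \left(-4\right) + 181\right) = 162 \left(0 + 181\right) = 162 \cdot 181 = 29322$)
$\frac{1}{E{\left(-85 - 58,-182 \right)} + 223956} = \frac{1}{29322 + 223956} = \frac{1}{253278}$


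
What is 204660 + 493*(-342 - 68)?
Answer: 2530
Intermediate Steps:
204660 + 493*(-342 - 68) = 204660 + 493*(-410) = 204660 - 202130 = 2530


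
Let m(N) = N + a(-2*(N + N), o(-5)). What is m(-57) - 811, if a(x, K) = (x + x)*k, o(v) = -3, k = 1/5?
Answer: -3884/5 ≈ -776.80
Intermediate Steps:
k = 1/5 (k = 1*(1/5) = 1/5 ≈ 0.20000)
a(x, K) = 2*x/5 (a(x, K) = (x + x)*(1/5) = (2*x)*(1/5) = 2*x/5)
m(N) = -3*N/5 (m(N) = N + 2*(-2*(N + N))/5 = N + 2*(-4*N)/5 = N - 8*N/5 = -3*N/5)
m(-57) - 811 = -3/5*(-57) - 811 = 171/5 - 811 = -3884/5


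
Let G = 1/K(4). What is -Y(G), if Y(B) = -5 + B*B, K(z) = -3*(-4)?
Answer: 719/144 ≈ 4.9931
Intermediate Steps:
K(z) = 12
G = 1/12 ≈ 0.083333
Y(B) = -5 + B**2
-Y(G) = -(-5 + (1/12)**2) = -(-5 + 1/144) = -1*(-719/144) = 719/144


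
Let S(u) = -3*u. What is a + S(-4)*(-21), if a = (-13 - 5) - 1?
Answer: -271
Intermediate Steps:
a = -19 (a = -18 - 1 = -19)
a + S(-4)*(-21) = -19 - 3*(-4)*(-21) = -19 + 12*(-21) = -19 - 252 = -271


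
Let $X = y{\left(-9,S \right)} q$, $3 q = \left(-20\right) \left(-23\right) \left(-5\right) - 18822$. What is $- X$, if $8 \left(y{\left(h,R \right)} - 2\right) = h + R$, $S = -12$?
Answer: $- \frac{52805}{12} \approx -4400.4$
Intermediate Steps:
$q = - \frac{21122}{3}$ ($q = \frac{\left(-20\right) \left(-23\right) \left(-5\right) - 18822}{3} = \frac{460 \left(-5\right) - 18822}{3} = \frac{-2300 - 18822}{3} = \frac{1}{3} \left(-21122\right) = - \frac{21122}{3} \approx -7040.7$)
$y{\left(h,R \right)} = 2 + \frac{R}{8} + \frac{h}{8}$ ($y{\left(h,R \right)} = 2 + \frac{h + R}{8} = 2 + \frac{R + h}{8} = 2 + \left(\frac{R}{8} + \frac{h}{8}\right) = 2 + \frac{R}{8} + \frac{h}{8}$)
$X = \frac{52805}{12}$ ($X = \left(2 + \frac{1}{8} \left(-12\right) + \frac{1}{8} \left(-9\right)\right) \left(- \frac{21122}{3}\right) = \left(2 - \frac{3}{2} - \frac{9}{8}\right) \left(- \frac{21122}{3}\right) = \left(- \frac{5}{8}\right) \left(- \frac{21122}{3}\right) = \frac{52805}{12} \approx 4400.4$)
$- X = \left(-1\right) \frac{52805}{12} = - \frac{52805}{12}$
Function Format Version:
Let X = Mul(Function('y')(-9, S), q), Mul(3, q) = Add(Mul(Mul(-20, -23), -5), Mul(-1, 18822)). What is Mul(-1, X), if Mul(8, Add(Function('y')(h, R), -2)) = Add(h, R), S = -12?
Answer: Rational(-52805, 12) ≈ -4400.4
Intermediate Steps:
q = Rational(-21122, 3) (q = Mul(Rational(1, 3), Add(Mul(Mul(-20, -23), -5), Mul(-1, 18822))) = Mul(Rational(1, 3), Add(Mul(460, -5), -18822)) = Mul(Rational(1, 3), Add(-2300, -18822)) = Mul(Rational(1, 3), -21122) = Rational(-21122, 3) ≈ -7040.7)
Function('y')(h, R) = Add(2, Mul(Rational(1, 8), R), Mul(Rational(1, 8), h)) (Function('y')(h, R) = Add(2, Mul(Rational(1, 8), Add(h, R))) = Add(2, Mul(Rational(1, 8), Add(R, h))) = Add(2, Add(Mul(Rational(1, 8), R), Mul(Rational(1, 8), h))) = Add(2, Mul(Rational(1, 8), R), Mul(Rational(1, 8), h)))
X = Rational(52805, 12) (X = Mul(Add(2, Mul(Rational(1, 8), -12), Mul(Rational(1, 8), -9)), Rational(-21122, 3)) = Mul(Add(2, Rational(-3, 2), Rational(-9, 8)), Rational(-21122, 3)) = Mul(Rational(-5, 8), Rational(-21122, 3)) = Rational(52805, 12) ≈ 4400.4)
Mul(-1, X) = Mul(-1, Rational(52805, 12)) = Rational(-52805, 12)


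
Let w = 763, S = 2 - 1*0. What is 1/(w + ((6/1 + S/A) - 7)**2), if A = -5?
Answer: 25/19124 ≈ 0.0013073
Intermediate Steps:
S = 2 (S = 2 + 0 = 2)
1/(w + ((6/1 + S/A) - 7)**2) = 1/(763 + ((6/1 + 2/(-5)) - 7)**2) = 1/(763 + ((6*1 + 2*(-1/5)) - 7)**2) = 1/(763 + ((6 - 2/5) - 7)**2) = 1/(763 + (28/5 - 7)**2) = 1/(763 + (-7/5)**2) = 1/(763 + 49/25) = 1/(19124/25) = 25/19124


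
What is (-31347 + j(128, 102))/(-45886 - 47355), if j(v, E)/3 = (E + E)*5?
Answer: 28287/93241 ≈ 0.30338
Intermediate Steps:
j(v, E) = 30*E (j(v, E) = 3*((E + E)*5) = 3*((2*E)*5) = 3*(10*E) = 30*E)
(-31347 + j(128, 102))/(-45886 - 47355) = (-31347 + 30*102)/(-45886 - 47355) = (-31347 + 3060)/(-93241) = -28287*(-1/93241) = 28287/93241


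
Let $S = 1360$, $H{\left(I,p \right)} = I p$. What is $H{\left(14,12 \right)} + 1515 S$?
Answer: $2060568$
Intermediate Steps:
$H{\left(14,12 \right)} + 1515 S = 14 \cdot 12 + 1515 \cdot 1360 = 168 + 2060400 = 2060568$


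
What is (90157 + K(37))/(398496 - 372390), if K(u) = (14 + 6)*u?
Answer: 30299/8702 ≈ 3.4818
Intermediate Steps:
K(u) = 20*u
(90157 + K(37))/(398496 - 372390) = (90157 + 20*37)/(398496 - 372390) = (90157 + 740)/26106 = 90897*(1/26106) = 30299/8702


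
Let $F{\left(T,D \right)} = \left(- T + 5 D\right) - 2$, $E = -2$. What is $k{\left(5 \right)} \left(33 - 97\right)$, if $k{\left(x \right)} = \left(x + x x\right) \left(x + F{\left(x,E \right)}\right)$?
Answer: $23040$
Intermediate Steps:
$F{\left(T,D \right)} = -2 - T + 5 D$
$k{\left(x \right)} = - 12 x - 12 x^{2}$ ($k{\left(x \right)} = \left(x + x x\right) \left(x - \left(12 + x\right)\right) = \left(x + x^{2}\right) \left(x - \left(12 + x\right)\right) = \left(x + x^{2}\right) \left(-12\right) = - 12 x - 12 x^{2}$)
$k{\left(5 \right)} \left(33 - 97\right) = 12 \cdot 5 \left(-1 - 5\right) \left(33 - 97\right) = 12 \cdot 5 \left(-6\right) \left(-64\right) = \left(-360\right) \left(-64\right) = 23040$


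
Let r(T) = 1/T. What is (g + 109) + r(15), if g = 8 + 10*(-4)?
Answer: 1156/15 ≈ 77.067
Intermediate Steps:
g = -32 (g = 8 - 40 = -32)
(g + 109) + r(15) = (-32 + 109) + 1/15 = 77 + 1/15 = 1156/15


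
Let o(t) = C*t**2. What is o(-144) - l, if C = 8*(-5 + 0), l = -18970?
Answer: -810470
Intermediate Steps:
C = -40 (C = 8*(-5) = -40)
o(t) = -40*t**2
o(-144) - l = -40*(-144)**2 - 1*(-18970) = -40*20736 + 18970 = -829440 + 18970 = -810470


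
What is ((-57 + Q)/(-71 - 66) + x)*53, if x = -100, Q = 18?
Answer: -724033/137 ≈ -5284.9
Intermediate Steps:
((-57 + Q)/(-71 - 66) + x)*53 = ((-57 + 18)/(-71 - 66) - 100)*53 = (-39/(-137) - 100)*53 = (-39*(-1/137) - 100)*53 = (39/137 - 100)*53 = -13661/137*53 = -724033/137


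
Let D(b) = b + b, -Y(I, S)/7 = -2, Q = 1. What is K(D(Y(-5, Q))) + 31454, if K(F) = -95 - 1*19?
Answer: 31340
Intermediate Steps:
Y(I, S) = 14 (Y(I, S) = -7*(-2) = 14)
D(b) = 2*b
K(F) = -114 (K(F) = -95 - 19 = -114)
K(D(Y(-5, Q))) + 31454 = -114 + 31454 = 31340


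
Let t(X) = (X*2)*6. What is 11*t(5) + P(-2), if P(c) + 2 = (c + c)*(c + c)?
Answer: 674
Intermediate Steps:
P(c) = -2 + 4*c**2 (P(c) = -2 + (c + c)*(c + c) = -2 + (2*c)*(2*c) = -2 + 4*c**2)
t(X) = 12*X (t(X) = (2*X)*6 = 12*X)
11*t(5) + P(-2) = 11*(12*5) + (-2 + 4*(-2)**2) = 11*60 + (-2 + 4*4) = 660 + (-2 + 16) = 660 + 14 = 674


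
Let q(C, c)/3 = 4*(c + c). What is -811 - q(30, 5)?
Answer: -931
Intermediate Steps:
q(C, c) = 24*c (q(C, c) = 3*(4*(c + c)) = 3*(4*(2*c)) = 3*(8*c) = 24*c)
-811 - q(30, 5) = -811 - 24*5 = -811 - 1*120 = -811 - 120 = -931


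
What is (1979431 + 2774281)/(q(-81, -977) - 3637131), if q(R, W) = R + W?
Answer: -4753712/3638189 ≈ -1.3066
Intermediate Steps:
(1979431 + 2774281)/(q(-81, -977) - 3637131) = (1979431 + 2774281)/((-81 - 977) - 3637131) = 4753712/(-1058 - 3637131) = 4753712/(-3638189) = 4753712*(-1/3638189) = -4753712/3638189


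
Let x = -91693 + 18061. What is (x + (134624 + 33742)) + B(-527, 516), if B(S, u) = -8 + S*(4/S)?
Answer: 94730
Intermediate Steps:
B(S, u) = -4 (B(S, u) = -8 + 4 = -4)
x = -73632
(x + (134624 + 33742)) + B(-527, 516) = (-73632 + (134624 + 33742)) - 4 = (-73632 + 168366) - 4 = 94734 - 4 = 94730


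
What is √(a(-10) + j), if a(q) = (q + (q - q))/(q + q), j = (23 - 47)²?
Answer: √2306/2 ≈ 24.010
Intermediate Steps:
j = 576 (j = (-24)² = 576)
a(q) = ½ (a(q) = (q + 0)/((2*q)) = q*(1/(2*q)) = ½)
√(a(-10) + j) = √(½ + 576) = √(1153/2) = √2306/2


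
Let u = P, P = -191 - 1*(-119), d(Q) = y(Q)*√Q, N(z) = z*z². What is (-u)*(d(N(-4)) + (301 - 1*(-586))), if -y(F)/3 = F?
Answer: 63864 + 110592*I ≈ 63864.0 + 1.1059e+5*I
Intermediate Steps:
y(F) = -3*F
N(z) = z³
d(Q) = -3*Q^(3/2) (d(Q) = (-3*Q)*√Q = -3*Q^(3/2))
P = -72 (P = -191 + 119 = -72)
u = -72
(-u)*(d(N(-4)) + (301 - 1*(-586))) = (-1*(-72))*(-3*(-512*I) + (301 - 1*(-586))) = 72*(-(-1536)*I + (301 + 586)) = 72*(-(-1536)*I + 887) = 72*(1536*I + 887) = 72*(887 + 1536*I) = 63864 + 110592*I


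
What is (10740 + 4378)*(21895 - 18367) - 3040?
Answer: 53333264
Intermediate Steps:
(10740 + 4378)*(21895 - 18367) - 3040 = 15118*3528 - 3040 = 53336304 - 3040 = 53333264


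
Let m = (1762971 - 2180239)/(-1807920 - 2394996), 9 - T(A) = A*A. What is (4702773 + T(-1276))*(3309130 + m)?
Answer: 10690401864677250722/1050729 ≈ 1.0174e+13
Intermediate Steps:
T(A) = 9 - A² (T(A) = 9 - A*A = 9 - A²)
m = 104317/1050729 (m = -417268/(-4202916) = -417268*(-1/4202916) = 104317/1050729 ≈ 0.099281)
(4702773 + T(-1276))*(3309130 + m) = (4702773 + (9 - 1*(-1276)²))*(3309130 + 104317/1050729) = (4702773 + (9 - 1*1628176))*(3476998960087/1050729) = (4702773 + (9 - 1628176))*(3476998960087/1050729) = (4702773 - 1628167)*(3476998960087/1050729) = 3074606*(3476998960087/1050729) = 10690401864677250722/1050729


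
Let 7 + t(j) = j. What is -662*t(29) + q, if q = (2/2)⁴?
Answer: -14563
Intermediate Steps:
t(j) = -7 + j
q = 1 (q = (2*(½))⁴ = 1⁴ = 1)
-662*t(29) + q = -662*(-7 + 29) + 1 = -662*22 + 1 = -14564 + 1 = -14563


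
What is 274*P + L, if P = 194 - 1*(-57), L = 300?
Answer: 69074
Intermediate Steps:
P = 251 (P = 194 + 57 = 251)
274*P + L = 274*251 + 300 = 68774 + 300 = 69074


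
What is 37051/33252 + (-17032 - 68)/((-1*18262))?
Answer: 622617281/303624012 ≈ 2.0506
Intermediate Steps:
37051/33252 + (-17032 - 68)/((-1*18262)) = 37051*(1/33252) - 17100/(-18262) = 37051/33252 - 17100*(-1/18262) = 37051/33252 + 8550/9131 = 622617281/303624012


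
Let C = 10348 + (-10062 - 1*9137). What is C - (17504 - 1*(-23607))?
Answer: -49962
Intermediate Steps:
C = -8851 (C = 10348 + (-10062 - 9137) = 10348 - 19199 = -8851)
C - (17504 - 1*(-23607)) = -8851 - (17504 - 1*(-23607)) = -8851 - (17504 + 23607) = -8851 - 1*41111 = -8851 - 41111 = -49962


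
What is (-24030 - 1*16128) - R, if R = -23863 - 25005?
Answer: 8710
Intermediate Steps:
R = -48868
(-24030 - 1*16128) - R = (-24030 - 1*16128) - 1*(-48868) = (-24030 - 16128) + 48868 = -40158 + 48868 = 8710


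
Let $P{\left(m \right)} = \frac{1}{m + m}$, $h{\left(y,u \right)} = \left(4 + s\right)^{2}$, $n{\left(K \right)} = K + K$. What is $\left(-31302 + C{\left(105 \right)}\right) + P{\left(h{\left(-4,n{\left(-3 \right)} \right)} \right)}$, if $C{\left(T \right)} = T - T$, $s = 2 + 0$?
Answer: $- \frac{2253743}{72} \approx -31302.0$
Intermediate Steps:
$s = 2$
$n{\left(K \right)} = 2 K$
$h{\left(y,u \right)} = 36$ ($h{\left(y,u \right)} = \left(4 + 2\right)^{2} = 6^{2} = 36$)
$C{\left(T \right)} = 0$
$P{\left(m \right)} = \frac{1}{2 m}$
$\left(-31302 + C{\left(105 \right)}\right) + P{\left(h{\left(-4,n{\left(-3 \right)} \right)} \right)} = \left(-31302 + 0\right) + \frac{1}{2 \cdot 36} = -31302 + \frac{1}{2} \cdot \frac{1}{36} = -31302 + \frac{1}{72} = - \frac{2253743}{72}$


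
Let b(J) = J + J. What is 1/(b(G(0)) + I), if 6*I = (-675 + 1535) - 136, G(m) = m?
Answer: 3/362 ≈ 0.0082873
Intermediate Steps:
b(J) = 2*J
I = 362/3 (I = ((-675 + 1535) - 136)/6 = (860 - 136)/6 = (⅙)*724 = 362/3 ≈ 120.67)
1/(b(G(0)) + I) = 1/(2*0 + 362/3) = 1/(0 + 362/3) = 1/(362/3) = 3/362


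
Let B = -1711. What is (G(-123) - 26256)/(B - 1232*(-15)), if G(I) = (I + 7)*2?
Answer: -26488/16769 ≈ -1.5796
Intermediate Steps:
G(I) = 14 + 2*I (G(I) = (7 + I)*2 = 14 + 2*I)
(G(-123) - 26256)/(B - 1232*(-15)) = ((14 + 2*(-123)) - 26256)/(-1711 - 1232*(-15)) = ((14 - 246) - 26256)/(-1711 + 18480) = (-232 - 26256)/16769 = -26488*1/16769 = -26488/16769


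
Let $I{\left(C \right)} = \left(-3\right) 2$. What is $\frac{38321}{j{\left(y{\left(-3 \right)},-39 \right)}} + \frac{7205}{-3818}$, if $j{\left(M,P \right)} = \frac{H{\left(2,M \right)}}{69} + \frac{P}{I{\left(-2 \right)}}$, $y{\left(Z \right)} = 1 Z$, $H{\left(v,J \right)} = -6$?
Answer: $\frac{6728115113}{1126310} \approx 5973.6$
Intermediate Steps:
$I{\left(C \right)} = -6$
$y{\left(Z \right)} = Z$
$j{\left(M,P \right)} = - \frac{2}{23} - \frac{P}{6}$ ($j{\left(M,P \right)} = - \frac{6}{69} + \frac{P}{-6} = \left(-6\right) \frac{1}{69} + P \left(- \frac{1}{6}\right) = - \frac{2}{23} - \frac{P}{6}$)
$\frac{38321}{j{\left(y{\left(-3 \right)},-39 \right)}} + \frac{7205}{-3818} = \frac{38321}{- \frac{2}{23} - - \frac{13}{2}} + \frac{7205}{-3818} = \frac{38321}{- \frac{2}{23} + \frac{13}{2}} + 7205 \left(- \frac{1}{3818}\right) = \frac{38321}{\frac{295}{46}} - \frac{7205}{3818} = 38321 \cdot \frac{46}{295} - \frac{7205}{3818} = \frac{1762766}{295} - \frac{7205}{3818} = \frac{6728115113}{1126310}$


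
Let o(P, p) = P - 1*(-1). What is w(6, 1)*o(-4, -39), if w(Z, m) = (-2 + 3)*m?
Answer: -3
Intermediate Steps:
o(P, p) = 1 + P (o(P, p) = P + 1 = 1 + P)
w(Z, m) = m (w(Z, m) = 1*m = m)
w(6, 1)*o(-4, -39) = 1*(1 - 4) = 1*(-3) = -3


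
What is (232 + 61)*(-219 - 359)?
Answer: -169354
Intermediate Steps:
(232 + 61)*(-219 - 359) = 293*(-578) = -169354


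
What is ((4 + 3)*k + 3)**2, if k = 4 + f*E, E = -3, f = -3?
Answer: 8836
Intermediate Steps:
k = 13 (k = 4 - 3*(-3) = 4 + 9 = 13)
((4 + 3)*k + 3)**2 = ((4 + 3)*13 + 3)**2 = (7*13 + 3)**2 = (91 + 3)**2 = 94**2 = 8836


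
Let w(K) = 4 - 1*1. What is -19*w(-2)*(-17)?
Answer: 969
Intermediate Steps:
w(K) = 3 (w(K) = 4 - 1 = 3)
-19*w(-2)*(-17) = -19*3*(-17) = -57*(-17) = 969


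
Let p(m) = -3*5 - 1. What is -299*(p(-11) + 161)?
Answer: -43355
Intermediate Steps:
p(m) = -16 (p(m) = -15 - 1 = -16)
-299*(p(-11) + 161) = -299*(-16 + 161) = -299*145 = -43355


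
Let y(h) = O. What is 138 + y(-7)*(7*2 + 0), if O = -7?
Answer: 40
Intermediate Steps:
y(h) = -7
138 + y(-7)*(7*2 + 0) = 138 - 7*(7*2 + 0) = 138 - 7*(14 + 0) = 138 - 7*14 = 138 - 98 = 40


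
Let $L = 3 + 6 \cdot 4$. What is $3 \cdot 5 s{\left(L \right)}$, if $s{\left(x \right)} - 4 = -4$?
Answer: $0$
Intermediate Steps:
$L = 27$ ($L = 3 + 24 = 27$)
$s{\left(x \right)} = 0$ ($s{\left(x \right)} = 4 - 4 = 0$)
$3 \cdot 5 s{\left(L \right)} = 3 \cdot 5 \cdot 0 = 15 \cdot 0 = 0$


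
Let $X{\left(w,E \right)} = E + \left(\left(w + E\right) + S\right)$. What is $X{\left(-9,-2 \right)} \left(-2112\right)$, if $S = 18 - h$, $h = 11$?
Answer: $12672$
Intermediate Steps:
$S = 7$ ($S = 18 - 11 = 7$)
$X{\left(w,E \right)} = 7 + w + 2 E$ ($X{\left(w,E \right)} = E + \left(\left(w + E\right) + 7\right) = E + \left(\left(E + w\right) + 7\right) = E + \left(7 + E + w\right) = 7 + w + 2 E$)
$X{\left(-9,-2 \right)} \left(-2112\right) = \left(7 - 9 + 2 \left(-2\right)\right) \left(-2112\right) = \left(7 - 9 - 4\right) \left(-2112\right) = \left(-6\right) \left(-2112\right) = 12672$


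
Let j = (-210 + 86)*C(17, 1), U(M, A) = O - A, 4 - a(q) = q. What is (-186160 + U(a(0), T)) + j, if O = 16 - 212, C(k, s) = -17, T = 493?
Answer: -184741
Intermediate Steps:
a(q) = 4 - q
O = -196
U(M, A) = -196 - A
j = 2108 (j = (-210 + 86)*(-17) = -124*(-17) = 2108)
(-186160 + U(a(0), T)) + j = (-186160 + (-196 - 1*493)) + 2108 = (-186160 + (-196 - 493)) + 2108 = (-186160 - 689) + 2108 = -186849 + 2108 = -184741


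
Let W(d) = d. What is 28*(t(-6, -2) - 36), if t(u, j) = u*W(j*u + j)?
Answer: -2688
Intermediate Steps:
t(u, j) = u*(j + j*u) (t(u, j) = u*(j*u + j) = u*(j + j*u))
28*(t(-6, -2) - 36) = 28*(-2*(-6)*(1 - 6) - 36) = 28*(-2*(-6)*(-5) - 36) = 28*(-60 - 36) = 28*(-96) = -2688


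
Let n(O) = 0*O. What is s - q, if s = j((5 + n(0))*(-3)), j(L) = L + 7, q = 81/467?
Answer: -3817/467 ≈ -8.1734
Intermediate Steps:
n(O) = 0
q = 81/467 (q = 81*(1/467) = 81/467 ≈ 0.17345)
j(L) = 7 + L
s = -8 (s = 7 + (5 + 0)*(-3) = 7 + 5*(-3) = 7 - 15 = -8)
s - q = -8 - 1*81/467 = -8 - 81/467 = -3817/467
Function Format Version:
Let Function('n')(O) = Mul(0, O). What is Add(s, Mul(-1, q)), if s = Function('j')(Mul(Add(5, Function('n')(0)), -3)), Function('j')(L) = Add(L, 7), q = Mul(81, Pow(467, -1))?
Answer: Rational(-3817, 467) ≈ -8.1734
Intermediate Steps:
Function('n')(O) = 0
q = Rational(81, 467) (q = Mul(81, Rational(1, 467)) = Rational(81, 467) ≈ 0.17345)
Function('j')(L) = Add(7, L)
s = -8 (s = Add(7, Mul(Add(5, 0), -3)) = Add(7, Mul(5, -3)) = Add(7, -15) = -8)
Add(s, Mul(-1, q)) = Add(-8, Mul(-1, Rational(81, 467))) = Add(-8, Rational(-81, 467)) = Rational(-3817, 467)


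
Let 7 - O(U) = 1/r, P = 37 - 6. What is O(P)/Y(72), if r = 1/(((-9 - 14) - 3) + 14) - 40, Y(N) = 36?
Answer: 3379/17316 ≈ 0.19514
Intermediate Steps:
P = 31
r = -481/12 (r = 1/((-23 - 3) + 14) - 40 = 1/(-26 + 14) - 40 = 1/(-12) - 40 = -1/12 - 40 = -481/12 ≈ -40.083)
O(U) = 3379/481 (O(U) = 7 - 1/(-481/12) = 7 - 1*(-12/481) = 7 + 12/481 = 3379/481)
O(P)/Y(72) = (3379/481)/36 = (3379/481)*(1/36) = 3379/17316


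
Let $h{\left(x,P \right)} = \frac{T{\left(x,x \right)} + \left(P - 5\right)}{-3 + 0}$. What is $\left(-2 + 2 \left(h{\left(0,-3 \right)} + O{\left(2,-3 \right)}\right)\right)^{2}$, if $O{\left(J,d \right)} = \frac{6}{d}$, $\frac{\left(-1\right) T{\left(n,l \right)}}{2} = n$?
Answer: $\frac{4}{9} \approx 0.44444$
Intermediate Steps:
$T{\left(n,l \right)} = - 2 n$
$h{\left(x,P \right)} = \frac{5}{3} - \frac{P}{3} + \frac{2 x}{3}$ ($h{\left(x,P \right)} = \frac{- 2 x + \left(P - 5\right)}{-3 + 0} = \frac{- 2 x + \left(-5 + P\right)}{-3} = \left(-5 + P - 2 x\right) \left(- \frac{1}{3}\right) = \frac{5}{3} - \frac{P}{3} + \frac{2 x}{3}$)
$\left(-2 + 2 \left(h{\left(0,-3 \right)} + O{\left(2,-3 \right)}\right)\right)^{2} = \left(-2 + 2 \left(\left(\frac{5}{3} - -1 + \frac{2}{3} \cdot 0\right) + \frac{6}{-3}\right)\right)^{2} = \left(-2 + 2 \left(\left(\frac{5}{3} + 1 + 0\right) + 6 \left(- \frac{1}{3}\right)\right)\right)^{2} = \left(-2 + 2 \left(\frac{8}{3} - 2\right)\right)^{2} = \left(-2 + 2 \cdot \frac{2}{3}\right)^{2} = \left(-2 + \frac{4}{3}\right)^{2} = \left(- \frac{2}{3}\right)^{2} = \frac{4}{9}$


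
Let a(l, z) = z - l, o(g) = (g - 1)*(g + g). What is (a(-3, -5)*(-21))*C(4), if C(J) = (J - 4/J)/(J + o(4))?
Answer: 9/2 ≈ 4.5000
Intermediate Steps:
o(g) = 2*g*(-1 + g) (o(g) = (-1 + g)*(2*g) = 2*g*(-1 + g))
C(J) = (J - 4/J)/(24 + J) (C(J) = (J - 4/J)/(J + 2*4*(-1 + 4)) = (J - 4/J)/(J + 2*4*3) = (J - 4/J)/(J + 24) = (J - 4/J)/(24 + J))
(a(-3, -5)*(-21))*C(4) = ((-5 - 1*(-3))*(-21))*((-4 + 4²)/(4*(24 + 4))) = ((-5 + 3)*(-21))*((¼)*(-4 + 16)/28) = (-2*(-21))*((¼)*(1/28)*12) = 42*(3/28) = 9/2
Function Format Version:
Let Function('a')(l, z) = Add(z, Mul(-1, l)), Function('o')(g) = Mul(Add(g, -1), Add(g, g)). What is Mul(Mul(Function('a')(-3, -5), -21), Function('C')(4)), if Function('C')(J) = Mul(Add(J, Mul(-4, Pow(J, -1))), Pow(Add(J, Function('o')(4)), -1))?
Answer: Rational(9, 2) ≈ 4.5000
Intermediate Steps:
Function('o')(g) = Mul(2, g, Add(-1, g)) (Function('o')(g) = Mul(Add(-1, g), Mul(2, g)) = Mul(2, g, Add(-1, g)))
Function('C')(J) = Mul(Pow(Add(24, J), -1), Add(J, Mul(-4, Pow(J, -1)))) (Function('C')(J) = Mul(Add(J, Mul(-4, Pow(J, -1))), Pow(Add(J, Mul(2, 4, Add(-1, 4))), -1)) = Mul(Add(J, Mul(-4, Pow(J, -1))), Pow(Add(J, Mul(2, 4, 3)), -1)) = Mul(Add(J, Mul(-4, Pow(J, -1))), Pow(Add(J, 24), -1)) = Mul(Add(J, Mul(-4, Pow(J, -1))), Pow(Add(24, J), -1)) = Mul(Pow(Add(24, J), -1), Add(J, Mul(-4, Pow(J, -1)))))
Mul(Mul(Function('a')(-3, -5), -21), Function('C')(4)) = Mul(Mul(Add(-5, Mul(-1, -3)), -21), Mul(Pow(4, -1), Pow(Add(24, 4), -1), Add(-4, Pow(4, 2)))) = Mul(Mul(Add(-5, 3), -21), Mul(Rational(1, 4), Pow(28, -1), Add(-4, 16))) = Mul(Mul(-2, -21), Mul(Rational(1, 4), Rational(1, 28), 12)) = Mul(42, Rational(3, 28)) = Rational(9, 2)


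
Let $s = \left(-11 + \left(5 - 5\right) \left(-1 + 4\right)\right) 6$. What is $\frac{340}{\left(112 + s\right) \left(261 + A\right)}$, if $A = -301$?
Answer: $- \frac{17}{92} \approx -0.18478$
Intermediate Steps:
$s = -66$ ($s = \left(-11 + 0 \cdot 3\right) 6 = \left(-11 + 0\right) 6 = \left(-11\right) 6 = -66$)
$\frac{340}{\left(112 + s\right) \left(261 + A\right)} = \frac{340}{\left(112 - 66\right) \left(261 - 301\right)} = \frac{340}{46 \left(-40\right)} = \frac{340}{-1840} = 340 \left(- \frac{1}{1840}\right) = - \frac{17}{92}$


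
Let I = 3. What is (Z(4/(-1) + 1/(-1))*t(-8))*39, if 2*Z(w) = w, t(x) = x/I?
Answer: 260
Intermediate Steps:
t(x) = x/3
Z(w) = w/2
(Z(4/(-1) + 1/(-1))*t(-8))*39 = (((4/(-1) + 1/(-1))/2)*((⅓)*(-8)))*39 = (((4*(-1) + 1*(-1))/2)*(-8/3))*39 = (((-4 - 1)/2)*(-8/3))*39 = (((½)*(-5))*(-8/3))*39 = -5/2*(-8/3)*39 = (20/3)*39 = 260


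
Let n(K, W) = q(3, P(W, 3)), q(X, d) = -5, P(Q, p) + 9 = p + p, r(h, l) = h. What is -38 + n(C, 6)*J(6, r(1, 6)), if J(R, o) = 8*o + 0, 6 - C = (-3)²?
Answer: -78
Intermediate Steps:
C = -3 (C = 6 - 1*(-3)² = 6 - 1*9 = 6 - 9 = -3)
P(Q, p) = -9 + 2*p (P(Q, p) = -9 + (p + p) = -9 + 2*p)
n(K, W) = -5
J(R, o) = 8*o
-38 + n(C, 6)*J(6, r(1, 6)) = -38 - 40 = -78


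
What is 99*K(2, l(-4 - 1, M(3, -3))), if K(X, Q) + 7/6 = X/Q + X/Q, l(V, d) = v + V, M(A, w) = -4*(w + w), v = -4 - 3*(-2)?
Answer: -495/2 ≈ -247.50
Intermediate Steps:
v = 2 (v = -4 + 6 = 2)
M(A, w) = -8*w
l(V, d) = 2 + V
K(X, Q) = -7/6 + 2*X/Q (K(X, Q) = -7/6 + (X/Q + X/Q) = -7/6 + 2*X/Q)
99*K(2, l(-4 - 1, M(3, -3))) = 99*(-7/6 + 2*2/(2 + (-4 - 1))) = 99*(-7/6 + 2*2/(2 - 5)) = 99*(-7/6 + 2*2/(-3)) = 99*(-7/6 + 2*2*(-⅓)) = 99*(-7/6 - 4/3) = 99*(-5/2) = -495/2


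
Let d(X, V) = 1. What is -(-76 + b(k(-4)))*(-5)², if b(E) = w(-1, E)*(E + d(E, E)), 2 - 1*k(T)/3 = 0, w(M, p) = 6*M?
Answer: 2950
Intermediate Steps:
k(T) = 6 (k(T) = 6 - 3*0 = 6 + 0 = 6)
b(E) = -6 - 6*E (b(E) = (6*(-1))*(E + 1) = -6*(1 + E) = -6 - 6*E)
-(-76 + b(k(-4)))*(-5)² = -(-76 + (-6 - 6*6))*(-5)² = -(-76 + (-6 - 36))*25 = -(-76 - 42)*25 = -(-118)*25 = -1*(-2950) = 2950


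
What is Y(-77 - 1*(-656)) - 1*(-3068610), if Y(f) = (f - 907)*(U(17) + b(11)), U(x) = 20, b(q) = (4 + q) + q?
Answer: 3053522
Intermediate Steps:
b(q) = 4 + 2*q
Y(f) = -41722 + 46*f (Y(f) = (f - 907)*(20 + (4 + 2*11)) = (-907 + f)*(20 + (4 + 22)) = (-907 + f)*(20 + 26) = (-907 + f)*46 = -41722 + 46*f)
Y(-77 - 1*(-656)) - 1*(-3068610) = (-41722 + 46*(-77 - 1*(-656))) - 1*(-3068610) = (-41722 + 46*(-77 + 656)) + 3068610 = (-41722 + 46*579) + 3068610 = (-41722 + 26634) + 3068610 = -15088 + 3068610 = 3053522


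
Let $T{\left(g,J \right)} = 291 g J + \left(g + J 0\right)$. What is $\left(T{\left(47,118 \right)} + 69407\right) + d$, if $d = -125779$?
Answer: $1557561$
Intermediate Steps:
$T{\left(g,J \right)} = g + 291 J g$ ($T{\left(g,J \right)} = 291 J g + \left(g + 0\right) = 291 J g + g = g + 291 J g$)
$\left(T{\left(47,118 \right)} + 69407\right) + d = \left(47 \left(1 + 291 \cdot 118\right) + 69407\right) - 125779 = \left(47 \left(1 + 34338\right) + 69407\right) - 125779 = \left(47 \cdot 34339 + 69407\right) - 125779 = \left(1613933 + 69407\right) - 125779 = 1683340 - 125779 = 1557561$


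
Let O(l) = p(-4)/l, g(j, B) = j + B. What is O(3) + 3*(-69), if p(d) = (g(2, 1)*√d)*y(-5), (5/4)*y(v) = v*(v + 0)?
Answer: -207 + 40*I ≈ -207.0 + 40.0*I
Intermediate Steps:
y(v) = 4*v²/5 (y(v) = 4*(v*(v + 0))/5 = 4*(v*v)/5 = 4*v²/5)
g(j, B) = B + j
p(d) = 60*√d (p(d) = ((1 + 2)*√d)*((⅘)*(-5)²) = (3*√d)*((⅘)*25) = (3*√d)*20 = 60*√d)
O(l) = 120*I/l (O(l) = (60*√(-4))/l = (60*(2*I))/l = (120*I)/l = 120*I/l)
O(3) + 3*(-69) = 120*I/3 + 3*(-69) = 120*I*(⅓) - 207 = 40*I - 207 = -207 + 40*I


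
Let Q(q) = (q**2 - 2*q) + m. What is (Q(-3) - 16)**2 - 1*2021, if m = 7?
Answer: -1985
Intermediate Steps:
Q(q) = 7 + q**2 - 2*q (Q(q) = (q**2 - 2*q) + 7 = 7 + q**2 - 2*q)
(Q(-3) - 16)**2 - 1*2021 = ((7 + (-3)**2 - 2*(-3)) - 16)**2 - 1*2021 = ((7 + 9 + 6) - 16)**2 - 2021 = (22 - 16)**2 - 2021 = 6**2 - 2021 = 36 - 2021 = -1985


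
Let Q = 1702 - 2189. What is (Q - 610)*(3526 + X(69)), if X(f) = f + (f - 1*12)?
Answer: -4006244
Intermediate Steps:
Q = -487
X(f) = -12 + 2*f (X(f) = f + (f - 12) = f + (-12 + f) = -12 + 2*f)
(Q - 610)*(3526 + X(69)) = (-487 - 610)*(3526 + (-12 + 2*69)) = -1097*(3526 + (-12 + 138)) = -1097*(3526 + 126) = -1097*3652 = -4006244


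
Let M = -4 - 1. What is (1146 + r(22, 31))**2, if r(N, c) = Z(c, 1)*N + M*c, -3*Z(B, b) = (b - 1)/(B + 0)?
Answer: 982081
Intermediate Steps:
Z(B, b) = -(-1 + b)/(3*B) (Z(B, b) = -(b - 1)/(3*(B + 0)) = -(-1 + b)/(3*B))
M = -5
r(N, c) = -5*c (r(N, c) = ((1 - 1*1)/(3*c))*N - 5*c = ((1 - 1)/(3*c))*N - 5*c = ((1/3)*0/c)*N - 5*c = 0*N - 5*c = 0 - 5*c = -5*c)
(1146 + r(22, 31))**2 = (1146 - 5*31)**2 = (1146 - 155)**2 = 991**2 = 982081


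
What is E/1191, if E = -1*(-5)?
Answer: 5/1191 ≈ 0.0041981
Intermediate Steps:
E = 5
E/1191 = 5/1191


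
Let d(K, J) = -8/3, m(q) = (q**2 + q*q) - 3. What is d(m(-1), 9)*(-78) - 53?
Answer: 155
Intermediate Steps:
m(q) = -3 + 2*q**2 (m(q) = (q**2 + q**2) - 3 = 2*q**2 - 3 = -3 + 2*q**2)
d(K, J) = -8/3 (d(K, J) = -8*1/3 = -8/3)
d(m(-1), 9)*(-78) - 53 = -8/3*(-78) - 53 = 208 - 53 = 155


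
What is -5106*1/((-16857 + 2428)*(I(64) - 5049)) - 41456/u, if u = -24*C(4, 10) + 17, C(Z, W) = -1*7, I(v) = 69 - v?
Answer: -1508581742033/6732138530 ≈ -224.09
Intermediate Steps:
C(Z, W) = -7
u = 185 (u = -24*(-7) + 17 = 168 + 17 = 185)
-5106*1/((-16857 + 2428)*(I(64) - 5049)) - 41456/u = -5106*1/((-16857 + 2428)*((69 - 1*64) - 5049)) - 41456/185 = -5106*(-1/(14429*((69 - 64) - 5049))) - 41456*1/185 = -5106*(-1/(14429*(5 - 5049))) - 41456/185 = -5106/((-5044*(-14429))) - 41456/185 = -5106/72779876 - 41456/185 = -5106*1/72779876 - 41456/185 = -2553/36389938 - 41456/185 = -1508581742033/6732138530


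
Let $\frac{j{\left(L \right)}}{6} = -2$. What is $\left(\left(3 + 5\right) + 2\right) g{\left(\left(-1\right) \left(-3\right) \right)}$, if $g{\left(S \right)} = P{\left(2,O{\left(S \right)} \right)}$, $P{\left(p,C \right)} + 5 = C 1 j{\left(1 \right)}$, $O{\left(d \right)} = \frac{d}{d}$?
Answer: $-170$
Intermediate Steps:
$O{\left(d \right)} = 1$
$j{\left(L \right)} = -12$ ($j{\left(L \right)} = 6 \left(-2\right) = -12$)
$P{\left(p,C \right)} = -5 - 12 C$ ($P{\left(p,C \right)} = -5 + C 1 \left(-12\right) = -5 + C \left(-12\right) = -5 - 12 C$)
$g{\left(S \right)} = -17$ ($g{\left(S \right)} = -5 - 12 = -17$)
$\left(\left(3 + 5\right) + 2\right) g{\left(\left(-1\right) \left(-3\right) \right)} = \left(\left(3 + 5\right) + 2\right) \left(-17\right) = \left(8 + 2\right) \left(-17\right) = 10 \left(-17\right) = -170$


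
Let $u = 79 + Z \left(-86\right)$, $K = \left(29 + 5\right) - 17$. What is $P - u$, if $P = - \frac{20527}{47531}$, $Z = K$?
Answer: $\frac{65714846}{47531} \approx 1382.6$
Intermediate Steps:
$K = 17$ ($K = 34 - 17 = 17$)
$Z = 17$
$u = -1383$ ($u = 79 + 17 \left(-86\right) = 79 - 1462 = -1383$)
$P = - \frac{20527}{47531}$ ($P = \left(-20527\right) \frac{1}{47531} = - \frac{20527}{47531} \approx -0.43187$)
$P - u = - \frac{20527}{47531} - -1383 = - \frac{20527}{47531} + 1383 = \frac{65714846}{47531}$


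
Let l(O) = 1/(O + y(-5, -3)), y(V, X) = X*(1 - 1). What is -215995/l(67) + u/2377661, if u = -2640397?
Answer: -34408716115962/2377661 ≈ -1.4472e+7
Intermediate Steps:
y(V, X) = 0 (y(V, X) = X*0 = 0)
l(O) = 1/O (l(O) = 1/(O + 0) = 1/O)
-215995/l(67) + u/2377661 = -215995/(1/67) - 2640397/2377661 = -215995/1/67 - 2640397*1/2377661 = -215995*67 - 2640397/2377661 = -14471665 - 2640397/2377661 = -34408716115962/2377661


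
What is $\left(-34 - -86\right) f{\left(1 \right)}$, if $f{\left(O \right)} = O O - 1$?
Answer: $0$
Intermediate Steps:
$f{\left(O \right)} = -1 + O^{2}$ ($f{\left(O \right)} = O^{2} - 1 = -1 + O^{2}$)
$\left(-34 - -86\right) f{\left(1 \right)} = \left(-34 - -86\right) \left(-1 + 1^{2}\right) = \left(-34 + 86\right) \left(-1 + 1\right) = 52 \cdot 0 = 0$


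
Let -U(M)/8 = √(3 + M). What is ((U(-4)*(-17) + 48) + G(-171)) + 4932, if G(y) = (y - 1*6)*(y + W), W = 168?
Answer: 5511 + 136*I ≈ 5511.0 + 136.0*I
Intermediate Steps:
U(M) = -8*√(3 + M)
G(y) = (-6 + y)*(168 + y) (G(y) = (y - 1*6)*(y + 168) = (y - 6)*(168 + y) = (-6 + y)*(168 + y))
((U(-4)*(-17) + 48) + G(-171)) + 4932 = ((-8*√(3 - 4)*(-17) + 48) + (-1008 + (-171)² + 162*(-171))) + 4932 = ((-8*I*(-17) + 48) + (-1008 + 29241 - 27702)) + 4932 = ((-8*I*(-17) + 48) + 531) + 4932 = ((136*I + 48) + 531) + 4932 = ((48 + 136*I) + 531) + 4932 = (579 + 136*I) + 4932 = 5511 + 136*I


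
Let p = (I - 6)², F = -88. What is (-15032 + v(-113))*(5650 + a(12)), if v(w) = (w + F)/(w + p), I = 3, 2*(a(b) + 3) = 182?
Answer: -4484611363/52 ≈ -8.6243e+7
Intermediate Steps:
a(b) = 88 (a(b) = -3 + (½)*182 = -3 + 91 = 88)
p = 9 (p = (3 - 6)² = (-3)² = 9)
v(w) = (-88 + w)/(9 + w) (v(w) = (w - 88)/(w + 9) = (-88 + w)/(9 + w))
(-15032 + v(-113))*(5650 + a(12)) = (-15032 + (-88 - 113)/(9 - 113))*(5650 + 88) = (-15032 - 201/(-104))*5738 = (-15032 - 1/104*(-201))*5738 = (-15032 + 201/104)*5738 = -1563127/104*5738 = -4484611363/52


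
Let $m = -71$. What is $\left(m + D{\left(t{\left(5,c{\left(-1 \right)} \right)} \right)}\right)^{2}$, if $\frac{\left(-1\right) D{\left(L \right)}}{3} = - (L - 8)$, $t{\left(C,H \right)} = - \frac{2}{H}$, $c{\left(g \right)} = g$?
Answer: $7921$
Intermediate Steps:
$D{\left(L \right)} = -24 + 3 L$ ($D{\left(L \right)} = - 3 \left(- (L - 8)\right) = - 3 \left(- (-8 + L)\right) = - 3 \left(8 - L\right) = -24 + 3 L$)
$\left(m + D{\left(t{\left(5,c{\left(-1 \right)} \right)} \right)}\right)^{2} = \left(-71 - \left(24 - 3 \left(- \frac{2}{-1}\right)\right)\right)^{2} = \left(-71 - \left(24 - 3 \left(\left(-2\right) \left(-1\right)\right)\right)\right)^{2} = \left(-71 + \left(-24 + 3 \cdot 2\right)\right)^{2} = \left(-71 + \left(-24 + 6\right)\right)^{2} = \left(-71 - 18\right)^{2} = \left(-89\right)^{2} = 7921$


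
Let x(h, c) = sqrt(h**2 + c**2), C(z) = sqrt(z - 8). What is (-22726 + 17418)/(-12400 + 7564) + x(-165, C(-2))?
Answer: 1327/1209 + sqrt(27215) ≈ 166.07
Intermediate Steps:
C(z) = sqrt(-8 + z)
x(h, c) = sqrt(c**2 + h**2)
(-22726 + 17418)/(-12400 + 7564) + x(-165, C(-2)) = (-22726 + 17418)/(-12400 + 7564) + sqrt((sqrt(-8 - 2))**2 + (-165)**2) = -5308/(-4836) + sqrt((sqrt(-10))**2 + 27225) = -5308*(-1/4836) + sqrt((I*sqrt(10))**2 + 27225) = 1327/1209 + sqrt(-10 + 27225) = 1327/1209 + sqrt(27215)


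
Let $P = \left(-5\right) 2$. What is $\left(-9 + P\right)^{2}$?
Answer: $361$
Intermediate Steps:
$P = -10$
$\left(-9 + P\right)^{2} = \left(-9 - 10\right)^{2} = \left(-19\right)^{2} = 361$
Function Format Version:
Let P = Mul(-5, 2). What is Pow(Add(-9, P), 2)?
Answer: 361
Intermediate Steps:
P = -10
Pow(Add(-9, P), 2) = Pow(Add(-9, -10), 2) = Pow(-19, 2) = 361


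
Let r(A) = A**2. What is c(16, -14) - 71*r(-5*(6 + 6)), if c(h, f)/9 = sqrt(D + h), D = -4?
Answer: -255600 + 18*sqrt(3) ≈ -2.5557e+5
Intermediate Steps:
c(h, f) = 9*sqrt(-4 + h)
c(16, -14) - 71*r(-5*(6 + 6)) = 9*sqrt(-4 + 16) - 71*25*(6 + 6)**2 = 9*sqrt(12) - 71*(-5*12)**2 = 9*(2*sqrt(3)) - 71*(-60)**2 = 18*sqrt(3) - 71*3600 = 18*sqrt(3) - 255600 = -255600 + 18*sqrt(3)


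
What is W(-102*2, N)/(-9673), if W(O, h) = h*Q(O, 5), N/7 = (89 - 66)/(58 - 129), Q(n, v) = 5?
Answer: 805/686783 ≈ 0.0011721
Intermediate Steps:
N = -161/71 (N = 7*((89 - 66)/(58 - 129)) = 7*(23/(-71)) = 7*(23*(-1/71)) = 7*(-23/71) = -161/71 ≈ -2.2676)
W(O, h) = 5*h (W(O, h) = h*5 = 5*h)
W(-102*2, N)/(-9673) = (5*(-161/71))/(-9673) = -805/71*(-1/9673) = 805/686783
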